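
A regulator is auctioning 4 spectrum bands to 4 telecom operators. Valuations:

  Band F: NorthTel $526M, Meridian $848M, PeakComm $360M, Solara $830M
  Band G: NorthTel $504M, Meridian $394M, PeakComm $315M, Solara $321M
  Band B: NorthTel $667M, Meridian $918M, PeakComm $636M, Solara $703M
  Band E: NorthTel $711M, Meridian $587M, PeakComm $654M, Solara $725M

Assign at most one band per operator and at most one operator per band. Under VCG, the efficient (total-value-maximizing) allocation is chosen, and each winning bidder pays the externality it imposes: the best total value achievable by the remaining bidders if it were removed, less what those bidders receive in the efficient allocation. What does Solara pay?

Efficient allocation: NorthTel→Band G ($504M), Meridian→Band B ($918M), PeakComm→Band E ($654M), Solara→Band F ($830M); total welfare W = $2906M.
Solara receives Band F at value $830M, so the others get W − 830 = $2076M.
Without Solara: best allocation of the remaining 3 bidders over all 4 bands is NorthTel→Band E ($711M), Meridian→Band F ($848M), PeakComm→Band B ($636M), total $2195M.
VCG payment = (others' best without Solara) − (others' welfare with Solara) = 2195 − 2076 = $119M.

Solara pays $119M.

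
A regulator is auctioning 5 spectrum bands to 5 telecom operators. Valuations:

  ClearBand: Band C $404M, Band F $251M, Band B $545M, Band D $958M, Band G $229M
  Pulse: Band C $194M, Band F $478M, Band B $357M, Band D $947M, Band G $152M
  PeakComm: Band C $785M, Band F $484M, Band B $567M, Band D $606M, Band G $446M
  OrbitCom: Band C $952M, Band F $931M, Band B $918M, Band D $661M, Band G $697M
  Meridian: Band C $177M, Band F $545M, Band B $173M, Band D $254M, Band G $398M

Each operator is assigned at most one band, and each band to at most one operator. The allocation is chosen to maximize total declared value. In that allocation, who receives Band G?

Meridian receives Band G.

Treat this as an assignment problem: match each operator to one band.
Optimal: ClearBand→Band B ($545M), Pulse→Band D ($947M), PeakComm→Band C ($785M), OrbitCom→Band F ($931M), Meridian→Band G ($398M) — total 545+947+785+931+398 = $3606M.
Row-greedy (each operator in turn takes its best remaining band) gives $3537M, worse by 69.
Meridian's own top band is Band F ($545M), but forcing Meridian→Band F and reassigning the rest optimally gives only $3519M — worse by 87.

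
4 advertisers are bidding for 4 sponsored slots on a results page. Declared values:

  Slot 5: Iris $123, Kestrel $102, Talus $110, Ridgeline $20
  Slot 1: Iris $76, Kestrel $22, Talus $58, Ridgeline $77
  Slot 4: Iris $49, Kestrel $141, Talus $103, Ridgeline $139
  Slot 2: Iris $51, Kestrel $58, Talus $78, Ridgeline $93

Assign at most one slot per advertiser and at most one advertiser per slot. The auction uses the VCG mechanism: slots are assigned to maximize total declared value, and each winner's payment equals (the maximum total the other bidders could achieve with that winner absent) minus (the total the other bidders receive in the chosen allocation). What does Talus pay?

Talus pays $47.

Efficient allocation: Iris→Slot 1 ($76), Kestrel→Slot 4 ($141), Talus→Slot 5 ($110), Ridgeline→Slot 2 ($93); total welfare W = $420.
Talus receives Slot 5 at value $110, so the others get W − 110 = $310.
Without Talus: best allocation of the remaining 3 bidders over all 4 slots is Iris→Slot 5 ($123), Kestrel→Slot 4 ($141), Ridgeline→Slot 2 ($93), total $357.
VCG payment = (others' best without Talus) − (others' welfare with Talus) = 357 − 310 = $47.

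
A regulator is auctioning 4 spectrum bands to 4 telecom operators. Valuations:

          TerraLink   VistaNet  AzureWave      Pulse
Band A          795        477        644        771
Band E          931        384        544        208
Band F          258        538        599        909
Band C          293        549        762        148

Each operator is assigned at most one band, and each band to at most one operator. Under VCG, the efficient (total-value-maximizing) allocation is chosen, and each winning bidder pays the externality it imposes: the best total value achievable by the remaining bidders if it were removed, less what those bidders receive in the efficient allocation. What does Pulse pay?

Pulse pays $61M.

Efficient allocation: TerraLink→Band E ($931M), VistaNet→Band A ($477M), AzureWave→Band C ($762M), Pulse→Band F ($909M); total welfare W = $3079M.
Pulse receives Band F at value $909M, so the others get W − 909 = $2170M.
Without Pulse: best allocation of the remaining 3 bidders over all 4 bands is TerraLink→Band E ($931M), VistaNet→Band F ($538M), AzureWave→Band C ($762M), total $2231M.
VCG payment = (others' best without Pulse) − (others' welfare with Pulse) = 2231 − 2170 = $61M.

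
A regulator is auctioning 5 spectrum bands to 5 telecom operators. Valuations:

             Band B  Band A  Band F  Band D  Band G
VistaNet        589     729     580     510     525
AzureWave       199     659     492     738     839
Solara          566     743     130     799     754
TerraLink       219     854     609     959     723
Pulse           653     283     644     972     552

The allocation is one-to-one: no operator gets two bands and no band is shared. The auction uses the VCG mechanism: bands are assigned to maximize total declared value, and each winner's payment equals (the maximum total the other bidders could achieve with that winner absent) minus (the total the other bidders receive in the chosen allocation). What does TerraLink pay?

TerraLink pays $186M.

Efficient allocation: VistaNet→Band F ($580M), AzureWave→Band G ($839M), Solara→Band B ($566M), TerraLink→Band A ($854M), Pulse→Band D ($972M); total welfare W = $3811M.
TerraLink receives Band A at value $854M, so the others get W − 854 = $2957M.
Without TerraLink: best allocation of the remaining 4 bidders over all 5 bands is VistaNet→Band B ($589M), AzureWave→Band G ($839M), Solara→Band A ($743M), Pulse→Band D ($972M), total $3143M.
VCG payment = (others' best without TerraLink) − (others' welfare with TerraLink) = 3143 − 2957 = $186M.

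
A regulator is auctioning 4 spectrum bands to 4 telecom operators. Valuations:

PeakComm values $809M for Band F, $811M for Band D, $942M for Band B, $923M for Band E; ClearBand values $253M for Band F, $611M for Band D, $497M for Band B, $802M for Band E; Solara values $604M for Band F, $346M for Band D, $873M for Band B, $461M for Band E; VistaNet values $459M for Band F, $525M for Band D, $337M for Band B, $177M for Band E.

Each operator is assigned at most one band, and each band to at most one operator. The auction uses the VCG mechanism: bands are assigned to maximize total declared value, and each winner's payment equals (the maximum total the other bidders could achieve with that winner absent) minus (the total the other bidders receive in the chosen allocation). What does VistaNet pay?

Efficient allocation: PeakComm→Band F ($809M), ClearBand→Band E ($802M), Solara→Band B ($873M), VistaNet→Band D ($525M); total welfare W = $3009M.
VistaNet receives Band D at value $525M, so the others get W − 525 = $2484M.
Without VistaNet: best allocation of the remaining 3 bidders over all 4 bands is PeakComm→Band D ($811M), ClearBand→Band E ($802M), Solara→Band B ($873M), total $2486M.
VCG payment = (others' best without VistaNet) − (others' welfare with VistaNet) = 2486 − 2484 = $2M.

VistaNet pays $2M.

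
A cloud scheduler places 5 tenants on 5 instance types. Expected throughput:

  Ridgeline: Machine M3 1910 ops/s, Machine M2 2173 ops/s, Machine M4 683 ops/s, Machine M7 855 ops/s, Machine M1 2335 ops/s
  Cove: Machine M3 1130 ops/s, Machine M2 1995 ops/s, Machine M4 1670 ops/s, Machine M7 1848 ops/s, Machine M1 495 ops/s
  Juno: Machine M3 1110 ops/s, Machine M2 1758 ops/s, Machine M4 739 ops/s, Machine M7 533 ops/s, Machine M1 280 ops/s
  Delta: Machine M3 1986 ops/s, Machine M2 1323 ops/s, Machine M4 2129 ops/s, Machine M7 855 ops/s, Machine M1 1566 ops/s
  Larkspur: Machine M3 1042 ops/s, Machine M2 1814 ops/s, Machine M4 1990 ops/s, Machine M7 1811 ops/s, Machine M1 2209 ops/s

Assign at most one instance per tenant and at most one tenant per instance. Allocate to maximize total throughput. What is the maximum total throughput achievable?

Max total: 9917 ops/s

This is the linear assignment problem.
Optimal: Ridgeline→Machine M1 (2335 ops/s), Cove→Machine M7 (1848 ops/s), Juno→Machine M2 (1758 ops/s), Delta→Machine M3 (1986 ops/s), Larkspur→Machine M4 (1990 ops/s) — total 2335+1848+1758+1986+1990 = 9917 ops/s.
Column-greedy (each instance in turn goes to its best remaining tenant) gives 8277 ops/s, worse by 1640.
Next-best assignment: Ridgeline→Machine M3, Cove→Machine M7, Juno→Machine M2, Delta→Machine M4, Larkspur→Machine M1 = 9854 ops/s.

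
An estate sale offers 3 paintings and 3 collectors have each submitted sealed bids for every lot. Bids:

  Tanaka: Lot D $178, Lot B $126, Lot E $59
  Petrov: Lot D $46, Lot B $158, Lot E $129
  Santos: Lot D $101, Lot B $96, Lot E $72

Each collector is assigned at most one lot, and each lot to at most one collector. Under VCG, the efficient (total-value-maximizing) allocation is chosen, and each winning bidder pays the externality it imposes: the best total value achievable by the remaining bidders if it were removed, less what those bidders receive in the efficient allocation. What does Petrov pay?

Efficient allocation: Tanaka→Lot D ($178), Petrov→Lot B ($158), Santos→Lot E ($72); total welfare W = $408.
Petrov receives Lot B at value $158, so the others get W − 158 = $250.
Without Petrov: best allocation of the remaining 2 bidders over all 3 lots is Tanaka→Lot D ($178), Santos→Lot B ($96), total $274.
VCG payment = (others' best without Petrov) − (others' welfare with Petrov) = 274 − 250 = $24.

Petrov pays $24.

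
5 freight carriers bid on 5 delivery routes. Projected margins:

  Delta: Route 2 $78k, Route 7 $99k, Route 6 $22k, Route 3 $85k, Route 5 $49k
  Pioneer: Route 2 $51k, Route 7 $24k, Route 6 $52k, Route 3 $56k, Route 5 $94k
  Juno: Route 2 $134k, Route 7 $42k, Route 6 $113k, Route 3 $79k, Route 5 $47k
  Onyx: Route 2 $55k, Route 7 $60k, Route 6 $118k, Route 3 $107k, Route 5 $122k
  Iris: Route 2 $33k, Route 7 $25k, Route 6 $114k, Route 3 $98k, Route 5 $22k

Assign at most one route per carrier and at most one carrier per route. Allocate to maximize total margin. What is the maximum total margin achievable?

This is a one-to-one assignment (maximum-weight bipartite matching).
Optimal: Delta→Route 7 ($99k), Pioneer→Route 5 ($94k), Juno→Route 2 ($134k), Onyx→Route 3 ($107k), Iris→Route 6 ($114k) — total 99+94+134+107+114 = $548k.
Max-entry greedy (repeatedly take the single best remaining cell) gives $525k, worse by 23.
Next-best assignment: Delta→Route 7, Pioneer→Route 5, Juno→Route 2, Onyx→Route 6, Iris→Route 3 = $543k.
Swapping Delta↔Onyx (Delta→Route 3 $85k, Onyx→Route 7 $60k) loses 61.
Every other assignment is strictly worse.

Maximum total: $548k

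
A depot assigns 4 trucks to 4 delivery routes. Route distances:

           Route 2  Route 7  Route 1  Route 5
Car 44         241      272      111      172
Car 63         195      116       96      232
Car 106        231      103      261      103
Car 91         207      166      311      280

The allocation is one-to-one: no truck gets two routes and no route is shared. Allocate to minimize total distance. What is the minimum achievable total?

Minimum total: 537 km

Optimal: Car 44→Route 1 (111 km), Car 63→Route 7 (116 km), Car 106→Route 5 (103 km), Car 91→Route 2 (207 km) — total 111+116+103+207 = 537 km.
Column-greedy (each route in turn goes to its cheapest remaining truck) gives 689 km, worse by 152.
No other one-to-one assignment undercuts 537 km.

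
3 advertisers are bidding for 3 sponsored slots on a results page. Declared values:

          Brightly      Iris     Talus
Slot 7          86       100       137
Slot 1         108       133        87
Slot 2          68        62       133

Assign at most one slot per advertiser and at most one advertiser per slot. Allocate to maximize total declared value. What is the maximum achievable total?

Max total: $352

Optimal: Brightly→Slot 7 ($86), Iris→Slot 1 ($133), Talus→Slot 2 ($133) — total 86+133+133 = $352.
Row-greedy (each advertiser in turn takes its best remaining slot) gives $341, worse by 11.
Next-best assignment: Brightly→Slot 1, Iris→Slot 7, Talus→Slot 2 = $341.
Swapping Talus↔Brightly (Talus→Slot 7 $137, Brightly→Slot 2 $68) loses 14.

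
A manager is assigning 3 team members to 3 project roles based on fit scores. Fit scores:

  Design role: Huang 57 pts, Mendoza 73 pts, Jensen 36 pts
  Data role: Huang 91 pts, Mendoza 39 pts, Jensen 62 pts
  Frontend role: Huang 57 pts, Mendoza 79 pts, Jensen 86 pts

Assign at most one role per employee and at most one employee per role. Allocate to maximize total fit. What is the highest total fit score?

Optimal: Huang→Data role (91 pts), Mendoza→Design role (73 pts), Jensen→Frontend role (86 pts) — total 91+73+86 = 250 pts.
Row-greedy (each employee in turn takes its best remaining role) gives 206 pts, worse by 44.
Next-best assignment: Huang→Data role, Mendoza→Frontend role, Jensen→Design role = 206 pts.
No other one-to-one assignment exceeds 250 pts.

Maximum total: 250 pts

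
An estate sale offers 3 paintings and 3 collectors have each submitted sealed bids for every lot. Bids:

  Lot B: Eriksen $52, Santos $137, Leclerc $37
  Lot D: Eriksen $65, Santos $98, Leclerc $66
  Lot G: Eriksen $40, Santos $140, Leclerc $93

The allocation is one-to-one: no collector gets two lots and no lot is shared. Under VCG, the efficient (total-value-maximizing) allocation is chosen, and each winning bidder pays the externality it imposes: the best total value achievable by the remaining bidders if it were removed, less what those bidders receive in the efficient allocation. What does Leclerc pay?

Leclerc pays $3.

Efficient allocation: Eriksen→Lot D ($65), Santos→Lot B ($137), Leclerc→Lot G ($93); total welfare W = $295.
Leclerc receives Lot G at value $93, so the others get W − 93 = $202.
Without Leclerc: best allocation of the remaining 2 bidders over all 3 lots is Eriksen→Lot D ($65), Santos→Lot G ($140), total $205.
VCG payment = (others' best without Leclerc) − (others' welfare with Leclerc) = 205 − 202 = $3.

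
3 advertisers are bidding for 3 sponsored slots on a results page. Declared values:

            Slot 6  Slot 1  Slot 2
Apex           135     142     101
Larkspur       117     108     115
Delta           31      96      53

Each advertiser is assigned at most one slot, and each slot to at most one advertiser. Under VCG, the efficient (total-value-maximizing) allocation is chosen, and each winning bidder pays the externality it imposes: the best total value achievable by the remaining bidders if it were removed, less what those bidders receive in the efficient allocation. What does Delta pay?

Delta pays $9.

Efficient allocation: Apex→Slot 6 ($135), Larkspur→Slot 2 ($115), Delta→Slot 1 ($96); total welfare W = $346.
Delta receives Slot 1 at value $96, so the others get W − 96 = $250.
Without Delta: best allocation of the remaining 2 bidders over all 3 slots is Apex→Slot 1 ($142), Larkspur→Slot 6 ($117), total $259.
VCG payment = (others' best without Delta) − (others' welfare with Delta) = 259 − 250 = $9.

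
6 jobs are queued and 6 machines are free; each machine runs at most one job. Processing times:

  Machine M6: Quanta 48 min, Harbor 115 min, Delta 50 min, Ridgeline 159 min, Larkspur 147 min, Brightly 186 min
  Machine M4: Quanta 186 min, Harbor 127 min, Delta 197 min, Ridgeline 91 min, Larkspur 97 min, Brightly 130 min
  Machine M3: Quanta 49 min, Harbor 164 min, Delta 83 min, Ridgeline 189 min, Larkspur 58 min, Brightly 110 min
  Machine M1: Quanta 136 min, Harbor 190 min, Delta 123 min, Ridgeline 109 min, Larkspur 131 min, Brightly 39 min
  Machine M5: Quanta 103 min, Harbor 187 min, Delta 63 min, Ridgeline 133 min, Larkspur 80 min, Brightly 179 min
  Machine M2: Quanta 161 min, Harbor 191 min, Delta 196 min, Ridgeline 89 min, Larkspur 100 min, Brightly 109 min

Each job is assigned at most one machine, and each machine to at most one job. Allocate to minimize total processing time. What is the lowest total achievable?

Minimum total: 424 min

Treat this as an assignment problem: match each job to one machine.
Optimal: Quanta→Machine M6 (48 min), Harbor→Machine M4 (127 min), Delta→Machine M5 (63 min), Ridgeline→Machine M2 (89 min), Larkspur→Machine M3 (58 min), Brightly→Machine M1 (39 min) — total 48+127+63+89+58+39 = 424 min.
Column-greedy (each machine in turn goes to its cheapest remaining job) gives 490 min, worse by 66.
Next-best assignment: Quanta→Machine M3, Harbor→Machine M4, Delta→Machine M6, Ridgeline→Machine M2, Larkspur→Machine M5, Brightly→Machine M1 = 434 min.
Swapping Larkspur↔Brightly (Larkspur→Machine M1 131 min, Brightly→Machine M3 110 min) adds 144.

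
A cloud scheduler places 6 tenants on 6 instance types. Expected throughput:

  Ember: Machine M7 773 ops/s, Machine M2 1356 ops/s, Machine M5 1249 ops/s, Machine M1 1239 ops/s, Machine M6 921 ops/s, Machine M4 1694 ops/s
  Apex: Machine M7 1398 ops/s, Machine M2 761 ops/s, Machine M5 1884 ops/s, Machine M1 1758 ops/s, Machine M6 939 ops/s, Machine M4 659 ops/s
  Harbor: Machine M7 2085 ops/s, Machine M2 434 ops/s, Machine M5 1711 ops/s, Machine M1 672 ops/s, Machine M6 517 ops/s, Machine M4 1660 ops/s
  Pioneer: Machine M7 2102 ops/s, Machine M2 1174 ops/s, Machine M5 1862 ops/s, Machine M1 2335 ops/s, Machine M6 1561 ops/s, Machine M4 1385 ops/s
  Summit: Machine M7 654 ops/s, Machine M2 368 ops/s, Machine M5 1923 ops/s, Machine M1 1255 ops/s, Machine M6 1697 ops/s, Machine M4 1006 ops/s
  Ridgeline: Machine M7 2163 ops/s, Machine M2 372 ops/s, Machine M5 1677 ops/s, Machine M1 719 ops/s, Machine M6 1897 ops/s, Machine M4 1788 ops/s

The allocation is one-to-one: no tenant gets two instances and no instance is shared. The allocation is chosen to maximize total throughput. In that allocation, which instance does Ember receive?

Ember receives Machine M2.

Optimal: Ember→Machine M2 (1356 ops/s), Apex→Machine M5 (1884 ops/s), Harbor→Machine M7 (2085 ops/s), Pioneer→Machine M1 (2335 ops/s), Summit→Machine M6 (1697 ops/s), Ridgeline→Machine M4 (1788 ops/s) — total 1356+1884+2085+2335+1697+1788 = 11145 ops/s.
Ember's own top instance is Machine M4 (1694 ops/s), but forcing Ember→Machine M4 and reassigning the rest optimally gives only 10695 ops/s — worse by 450.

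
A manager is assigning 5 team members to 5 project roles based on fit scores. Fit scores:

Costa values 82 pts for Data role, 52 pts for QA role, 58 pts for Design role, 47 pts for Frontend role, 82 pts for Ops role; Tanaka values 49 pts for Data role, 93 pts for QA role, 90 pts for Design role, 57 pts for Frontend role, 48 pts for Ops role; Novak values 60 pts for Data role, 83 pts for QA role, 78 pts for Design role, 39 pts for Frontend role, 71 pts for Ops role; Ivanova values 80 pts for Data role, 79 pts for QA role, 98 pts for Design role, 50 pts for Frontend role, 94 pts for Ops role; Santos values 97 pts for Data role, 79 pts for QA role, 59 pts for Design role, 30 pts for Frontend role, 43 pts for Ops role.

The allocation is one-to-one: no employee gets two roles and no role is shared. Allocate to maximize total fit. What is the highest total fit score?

Optimal: Costa→Ops role (82 pts), Tanaka→Frontend role (57 pts), Novak→QA role (83 pts), Ivanova→Design role (98 pts), Santos→Data role (97 pts) — total 82+57+83+98+97 = 417 pts.
Column-greedy (each role in turn goes to its best remaining employee) gives 406 pts, worse by 11.
Next-best assignment: Costa→Frontend role, Tanaka→Design role, Novak→QA role, Ivanova→Ops role, Santos→Data role = 411 pts.
Every other assignment is strictly worse.

Max total: 417 pts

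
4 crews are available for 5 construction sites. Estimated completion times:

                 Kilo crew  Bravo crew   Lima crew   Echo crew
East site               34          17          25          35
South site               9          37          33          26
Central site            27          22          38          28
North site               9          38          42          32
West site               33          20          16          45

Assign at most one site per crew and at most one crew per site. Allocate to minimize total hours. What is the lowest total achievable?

Minimum total: 68 hours

Optimal: Kilo crew→North site (9 hours), Bravo crew→East site (17 hours), Lima crew→West site (16 hours), Echo crew→South site (26 hours) — total 9+17+16+26 = 68 hours.
Row-greedy (each crew in turn takes its cheapest remaining site) gives 70 hours, worse by 2.
Swapping Lima crew↔Echo crew (Lima crew→South site 33 hours, Echo crew→West site 45 hours) adds 36.
No other one-to-one assignment undercuts 68 hours.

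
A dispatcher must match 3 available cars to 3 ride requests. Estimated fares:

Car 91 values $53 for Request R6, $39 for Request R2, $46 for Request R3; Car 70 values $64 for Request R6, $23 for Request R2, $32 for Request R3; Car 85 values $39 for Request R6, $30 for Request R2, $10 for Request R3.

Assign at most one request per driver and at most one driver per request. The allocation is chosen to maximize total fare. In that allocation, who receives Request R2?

Optimal: Car 91→Request R3 ($46), Car 70→Request R6 ($64), Car 85→Request R2 ($30) — total 46+64+30 = $140.
Next-best assignment: Car 91→Request R6, Car 70→Request R3, Car 85→Request R2 = $115.
Checked against all permutations: $140 is optimal.
Car 85's own top request is Request R6 ($39), but forcing Car 85→Request R6 and reassigning the rest optimally gives only $110 — worse by 30.

Car 85 receives Request R2.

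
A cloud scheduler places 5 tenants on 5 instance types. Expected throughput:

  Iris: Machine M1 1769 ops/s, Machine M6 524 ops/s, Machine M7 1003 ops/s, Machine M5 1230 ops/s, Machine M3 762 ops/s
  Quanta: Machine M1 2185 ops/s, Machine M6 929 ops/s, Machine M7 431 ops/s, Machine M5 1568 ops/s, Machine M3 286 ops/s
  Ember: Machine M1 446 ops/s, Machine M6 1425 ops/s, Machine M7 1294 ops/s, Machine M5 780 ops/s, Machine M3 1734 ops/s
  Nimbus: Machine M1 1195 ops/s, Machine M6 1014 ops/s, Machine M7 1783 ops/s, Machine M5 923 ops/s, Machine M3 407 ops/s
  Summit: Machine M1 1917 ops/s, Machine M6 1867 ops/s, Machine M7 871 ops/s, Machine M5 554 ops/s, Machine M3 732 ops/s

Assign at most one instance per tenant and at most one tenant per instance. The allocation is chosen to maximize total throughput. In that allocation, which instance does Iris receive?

This is a one-to-one assignment (maximum-weight bipartite matching).
Optimal: Iris→Machine M5 (1230 ops/s), Quanta→Machine M1 (2185 ops/s), Ember→Machine M3 (1734 ops/s), Nimbus→Machine M7 (1783 ops/s), Summit→Machine M6 (1867 ops/s) — total 1230+2185+1734+1783+1867 = 8799 ops/s.
Row-greedy (each tenant in turn takes its best remaining instance) gives 8721 ops/s, worse by 78.
Swapping Nimbus↔Summit (Nimbus→Machine M6 1014 ops/s, Summit→Machine M7 871 ops/s) loses 1765.
Checked against all permutations: 8799 ops/s is optimal.
Iris's own top instance is Machine M1 (1769 ops/s), but forcing Iris→Machine M1 and reassigning the rest optimally gives only 8721 ops/s — worse by 78.

Iris receives Machine M5.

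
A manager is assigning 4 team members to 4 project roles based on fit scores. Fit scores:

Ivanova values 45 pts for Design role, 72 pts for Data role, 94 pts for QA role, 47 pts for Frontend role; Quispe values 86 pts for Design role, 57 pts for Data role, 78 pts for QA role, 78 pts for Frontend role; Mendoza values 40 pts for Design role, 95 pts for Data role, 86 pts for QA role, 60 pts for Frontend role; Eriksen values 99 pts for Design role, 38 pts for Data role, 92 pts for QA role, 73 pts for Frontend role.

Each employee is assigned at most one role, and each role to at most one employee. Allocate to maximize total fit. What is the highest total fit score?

Optimal: Ivanova→QA role (94 pts), Quispe→Frontend role (78 pts), Mendoza→Data role (95 pts), Eriksen→Design role (99 pts) — total 94+78+95+99 = 366 pts.
Row-greedy (each employee in turn takes its best remaining role) gives 348 pts, worse by 18.
Next-best assignment: Ivanova→QA role, Quispe→Design role, Mendoza→Data role, Eriksen→Frontend role = 348 pts.
Checked against all permutations: 366 pts is optimal.

Max total: 366 pts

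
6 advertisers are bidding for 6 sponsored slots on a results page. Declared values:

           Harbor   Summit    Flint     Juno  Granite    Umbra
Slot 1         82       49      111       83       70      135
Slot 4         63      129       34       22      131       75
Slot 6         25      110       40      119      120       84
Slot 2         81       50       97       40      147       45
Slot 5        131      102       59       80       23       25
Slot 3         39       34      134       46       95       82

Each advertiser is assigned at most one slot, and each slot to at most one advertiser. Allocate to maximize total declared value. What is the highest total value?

Optimal: Harbor→Slot 5 ($131), Summit→Slot 4 ($129), Flint→Slot 3 ($134), Juno→Slot 6 ($119), Granite→Slot 2 ($147), Umbra→Slot 1 ($135) — total 131+129+134+119+147+135 = $795.
Column-greedy (each slot in turn goes to its best remaining advertiser) gives $647, worse by 148.
Next-best assignment: Harbor→Slot 5, Summit→Slot 4, Flint→Slot 1, Juno→Slot 6, Granite→Slot 2, Umbra→Slot 3 = $719.

Maximum total: $795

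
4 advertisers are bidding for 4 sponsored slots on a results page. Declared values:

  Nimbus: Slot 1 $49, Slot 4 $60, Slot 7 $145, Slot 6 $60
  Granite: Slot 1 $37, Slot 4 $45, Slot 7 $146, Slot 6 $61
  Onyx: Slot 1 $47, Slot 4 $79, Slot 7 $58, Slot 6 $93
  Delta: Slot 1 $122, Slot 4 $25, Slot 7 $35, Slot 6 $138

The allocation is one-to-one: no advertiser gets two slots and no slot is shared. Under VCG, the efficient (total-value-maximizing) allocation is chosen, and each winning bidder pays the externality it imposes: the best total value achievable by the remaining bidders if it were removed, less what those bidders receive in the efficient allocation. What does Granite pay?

Granite pays $87.

Efficient allocation: Nimbus→Slot 4 ($60), Granite→Slot 7 ($146), Onyx→Slot 6 ($93), Delta→Slot 1 ($122); total welfare W = $421.
Granite receives Slot 7 at value $146, so the others get W − 146 = $275.
Without Granite: best allocation of the remaining 3 bidders over all 4 slots is Nimbus→Slot 7 ($145), Onyx→Slot 4 ($79), Delta→Slot 6 ($138), total $362.
VCG payment = (others' best without Granite) − (others' welfare with Granite) = 362 − 275 = $87.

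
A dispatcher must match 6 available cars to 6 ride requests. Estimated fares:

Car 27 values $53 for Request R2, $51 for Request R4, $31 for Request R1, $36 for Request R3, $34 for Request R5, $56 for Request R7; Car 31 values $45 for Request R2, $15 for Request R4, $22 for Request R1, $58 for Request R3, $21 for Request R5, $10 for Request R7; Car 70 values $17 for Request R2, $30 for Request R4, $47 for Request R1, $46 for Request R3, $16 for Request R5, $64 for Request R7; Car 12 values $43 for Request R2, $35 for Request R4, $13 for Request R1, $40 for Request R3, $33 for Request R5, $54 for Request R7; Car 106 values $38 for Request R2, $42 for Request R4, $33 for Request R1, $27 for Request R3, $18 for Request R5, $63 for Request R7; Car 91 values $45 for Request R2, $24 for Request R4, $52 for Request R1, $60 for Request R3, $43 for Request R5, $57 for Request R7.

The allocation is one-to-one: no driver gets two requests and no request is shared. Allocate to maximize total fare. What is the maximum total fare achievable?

Max total: $305

Optimal: Car 27→Request R4 ($51), Car 31→Request R3 ($58), Car 70→Request R1 ($47), Car 12→Request R2 ($43), Car 106→Request R7 ($63), Car 91→Request R5 ($43) — total 51+58+47+43+63+43 = $305.
Column-greedy (each request in turn goes to its best remaining driver) gives $302, worse by 3.
Next-best assignment: Car 27→Request R2, Car 31→Request R3, Car 70→Request R7, Car 12→Request R5, Car 106→Request R4, Car 91→Request R1 = $302.
Swapping Car 106↔Car 27 (Car 106→Request R4 $42, Car 27→Request R7 $56) loses 16.
No other one-to-one assignment exceeds $305.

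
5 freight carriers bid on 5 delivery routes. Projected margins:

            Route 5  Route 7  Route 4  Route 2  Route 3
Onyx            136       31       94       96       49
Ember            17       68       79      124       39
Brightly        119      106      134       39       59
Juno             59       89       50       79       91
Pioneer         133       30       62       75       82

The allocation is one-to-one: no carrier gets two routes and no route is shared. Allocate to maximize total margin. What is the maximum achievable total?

This is the linear assignment problem.
Optimal: Onyx→Route 5 ($136k), Ember→Route 2 ($124k), Brightly→Route 4 ($134k), Juno→Route 7 ($89k), Pioneer→Route 3 ($82k) — total 136+124+134+89+82 = $565k.
Column-greedy (each route in turn goes to its best remaining carrier) gives $482k, worse by 83.
Next-best assignment: Onyx→Route 4, Ember→Route 2, Brightly→Route 7, Juno→Route 3, Pioneer→Route 5 = $548k.
Swapping Juno↔Pioneer (Juno→Route 3 $91k, Pioneer→Route 7 $30k) loses 50.
Checked against all permutations: $565k is optimal.

Max total: $565k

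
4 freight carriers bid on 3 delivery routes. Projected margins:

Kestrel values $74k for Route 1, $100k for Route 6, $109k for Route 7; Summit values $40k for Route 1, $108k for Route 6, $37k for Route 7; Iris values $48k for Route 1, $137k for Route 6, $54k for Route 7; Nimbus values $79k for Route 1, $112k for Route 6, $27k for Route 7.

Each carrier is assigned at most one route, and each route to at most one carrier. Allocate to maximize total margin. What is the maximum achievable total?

Optimal: Nimbus→Route 1 ($79k), Iris→Route 6 ($137k), Kestrel→Route 7 ($109k) — total 79+137+109 = $325k.
Row-greedy (each carrier in turn takes its best remaining route) gives $265k, worse by 60.
Next-best assignment: Nimbus→Route 1, Summit→Route 6, Kestrel→Route 7 = $296k.
Swapping Iris↔Nimbus (Iris→Route 1 $48k, Nimbus→Route 6 $112k) loses 56.
Every other assignment is strictly worse.

Max total: $325k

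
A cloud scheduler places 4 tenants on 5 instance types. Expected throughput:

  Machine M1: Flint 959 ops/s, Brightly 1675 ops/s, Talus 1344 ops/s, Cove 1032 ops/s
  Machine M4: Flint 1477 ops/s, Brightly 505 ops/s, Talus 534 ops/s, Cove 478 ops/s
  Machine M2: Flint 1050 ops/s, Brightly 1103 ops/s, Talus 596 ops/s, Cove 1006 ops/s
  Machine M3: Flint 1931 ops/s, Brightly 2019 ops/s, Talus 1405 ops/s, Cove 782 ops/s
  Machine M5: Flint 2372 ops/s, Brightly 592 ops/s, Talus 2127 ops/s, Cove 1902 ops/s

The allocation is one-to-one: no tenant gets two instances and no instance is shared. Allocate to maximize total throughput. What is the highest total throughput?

This is the linear assignment problem.
Optimal: Flint→Machine M4 (1477 ops/s), Brightly→Machine M3 (2019 ops/s), Talus→Machine M1 (1344 ops/s), Cove→Machine M5 (1902 ops/s) — total 1477+2019+1344+1902 = 6742 ops/s.
Next-best assignment: Flint→Machine M5, Brightly→Machine M3, Talus→Machine M1, Cove→Machine M2 = 6741 ops/s.

Max total: 6742 ops/s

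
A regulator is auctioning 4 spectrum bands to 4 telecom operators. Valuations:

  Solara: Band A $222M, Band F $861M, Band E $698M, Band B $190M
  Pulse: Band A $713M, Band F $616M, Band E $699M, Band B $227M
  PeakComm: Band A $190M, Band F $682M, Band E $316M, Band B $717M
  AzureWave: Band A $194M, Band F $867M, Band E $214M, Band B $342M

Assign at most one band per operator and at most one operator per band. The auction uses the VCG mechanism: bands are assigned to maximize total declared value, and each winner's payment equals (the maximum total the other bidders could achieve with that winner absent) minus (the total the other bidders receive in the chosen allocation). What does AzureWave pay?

Efficient allocation: Solara→Band E ($698M), Pulse→Band A ($713M), PeakComm→Band B ($717M), AzureWave→Band F ($867M); total welfare W = $2995M.
AzureWave receives Band F at value $867M, so the others get W − 867 = $2128M.
Without AzureWave: best allocation of the remaining 3 bidders over all 4 bands is Solara→Band F ($861M), Pulse→Band A ($713M), PeakComm→Band B ($717M), total $2291M.
VCG payment = (others' best without AzureWave) − (others' welfare with AzureWave) = 2291 − 2128 = $163M.

AzureWave pays $163M.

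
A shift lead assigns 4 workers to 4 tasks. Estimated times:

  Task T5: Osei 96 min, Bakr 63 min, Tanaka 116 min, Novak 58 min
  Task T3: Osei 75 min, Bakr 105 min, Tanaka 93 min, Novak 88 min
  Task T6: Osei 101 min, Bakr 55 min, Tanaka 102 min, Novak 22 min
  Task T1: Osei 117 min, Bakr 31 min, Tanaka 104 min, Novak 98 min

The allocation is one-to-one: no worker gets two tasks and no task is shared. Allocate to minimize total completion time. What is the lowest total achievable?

Optimal: Osei→Task T5 (96 min), Bakr→Task T1 (31 min), Tanaka→Task T3 (93 min), Novak→Task T6 (22 min) — total 96+31+93+22 = 242 min.
Min-entry greedy (repeatedly take the single cheapest remaining cell) gives 244 min, worse by 2.
Swapping Tanaka↔Novak (Tanaka→Task T6 102 min, Novak→Task T3 88 min) adds 75.

Min total: 242 min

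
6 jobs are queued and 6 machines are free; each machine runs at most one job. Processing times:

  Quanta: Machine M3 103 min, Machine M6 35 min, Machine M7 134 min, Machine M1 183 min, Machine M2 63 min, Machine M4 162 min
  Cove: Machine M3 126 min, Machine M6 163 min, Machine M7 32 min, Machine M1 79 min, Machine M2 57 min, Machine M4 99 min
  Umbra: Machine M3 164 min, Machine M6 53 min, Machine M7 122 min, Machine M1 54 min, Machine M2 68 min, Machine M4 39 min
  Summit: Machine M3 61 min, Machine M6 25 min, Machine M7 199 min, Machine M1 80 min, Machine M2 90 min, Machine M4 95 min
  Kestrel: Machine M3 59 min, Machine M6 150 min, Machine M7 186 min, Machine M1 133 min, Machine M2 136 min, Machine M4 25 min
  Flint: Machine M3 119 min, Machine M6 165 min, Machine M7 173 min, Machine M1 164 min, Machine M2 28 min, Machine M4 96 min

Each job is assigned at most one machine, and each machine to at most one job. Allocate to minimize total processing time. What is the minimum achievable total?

Minimum total: 235 min

Optimal: Quanta→Machine M6 (35 min), Cove→Machine M7 (32 min), Umbra→Machine M1 (54 min), Summit→Machine M3 (61 min), Kestrel→Machine M4 (25 min), Flint→Machine M2 (28 min) — total 35+32+54+61+25+28 = 235 min.
Row-greedy (each job in turn takes its cheapest remaining machine) gives 328 min, worse by 93.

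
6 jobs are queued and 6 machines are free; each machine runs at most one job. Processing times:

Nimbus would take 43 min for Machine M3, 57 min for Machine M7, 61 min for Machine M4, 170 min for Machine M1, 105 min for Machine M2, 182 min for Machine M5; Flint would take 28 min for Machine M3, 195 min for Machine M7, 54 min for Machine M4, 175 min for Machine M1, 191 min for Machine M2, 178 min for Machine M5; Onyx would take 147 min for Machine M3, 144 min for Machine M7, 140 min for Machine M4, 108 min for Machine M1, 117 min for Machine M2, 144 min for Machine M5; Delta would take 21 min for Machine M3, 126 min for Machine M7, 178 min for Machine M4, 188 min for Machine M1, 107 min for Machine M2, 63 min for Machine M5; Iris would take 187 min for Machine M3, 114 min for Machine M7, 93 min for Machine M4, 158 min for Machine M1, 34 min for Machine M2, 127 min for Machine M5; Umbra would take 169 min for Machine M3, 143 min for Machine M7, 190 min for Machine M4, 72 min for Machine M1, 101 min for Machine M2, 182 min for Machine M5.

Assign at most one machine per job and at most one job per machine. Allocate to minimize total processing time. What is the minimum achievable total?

Optimal: Nimbus→Machine M7 (57 min), Flint→Machine M4 (54 min), Onyx→Machine M5 (144 min), Delta→Machine M3 (21 min), Iris→Machine M2 (34 min), Umbra→Machine M1 (72 min) — total 57+54+144+21+34+72 = 382 min.
Every other assignment is strictly worse.

Min total: 382 min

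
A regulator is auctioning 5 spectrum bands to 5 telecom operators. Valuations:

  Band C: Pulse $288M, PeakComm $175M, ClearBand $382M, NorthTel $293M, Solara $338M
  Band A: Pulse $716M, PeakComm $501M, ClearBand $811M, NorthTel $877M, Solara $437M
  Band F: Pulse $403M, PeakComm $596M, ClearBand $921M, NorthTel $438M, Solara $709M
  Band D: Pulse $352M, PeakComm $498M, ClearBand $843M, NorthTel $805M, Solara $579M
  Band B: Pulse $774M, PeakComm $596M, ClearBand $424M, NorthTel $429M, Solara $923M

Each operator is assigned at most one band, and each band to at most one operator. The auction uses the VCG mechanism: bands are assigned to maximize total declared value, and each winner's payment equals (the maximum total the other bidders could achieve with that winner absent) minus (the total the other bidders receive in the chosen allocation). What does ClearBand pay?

ClearBand pays $421M.

Efficient allocation: Pulse→Band A ($716M), PeakComm→Band C ($175M), ClearBand→Band F ($921M), NorthTel→Band D ($805M), Solara→Band B ($923M); total welfare W = $3540M.
ClearBand receives Band F at value $921M, so the others get W − 921 = $2619M.
Without ClearBand: best allocation of the remaining 4 bidders over all 5 bands is Pulse→Band A ($716M), PeakComm→Band F ($596M), NorthTel→Band D ($805M), Solara→Band B ($923M), total $3040M.
VCG payment = (others' best without ClearBand) − (others' welfare with ClearBand) = 3040 − 2619 = $421M.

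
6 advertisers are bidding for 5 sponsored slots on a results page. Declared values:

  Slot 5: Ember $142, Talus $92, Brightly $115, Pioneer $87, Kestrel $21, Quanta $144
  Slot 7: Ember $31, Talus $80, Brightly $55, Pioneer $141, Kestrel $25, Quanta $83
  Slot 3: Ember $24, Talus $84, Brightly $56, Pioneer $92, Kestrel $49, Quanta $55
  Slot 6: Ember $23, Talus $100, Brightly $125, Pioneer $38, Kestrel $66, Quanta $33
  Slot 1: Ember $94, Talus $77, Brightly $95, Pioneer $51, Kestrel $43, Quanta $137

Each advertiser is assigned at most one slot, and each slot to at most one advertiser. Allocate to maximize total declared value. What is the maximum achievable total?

Optimal: Ember→Slot 5 ($142), Pioneer→Slot 7 ($141), Talus→Slot 3 ($84), Brightly→Slot 6 ($125), Quanta→Slot 1 ($137) — total 142+141+84+125+137 = $629.
Row-greedy (each advertiser in turn takes its best remaining slot) gives $527, worse by 102.
Every other assignment is strictly worse.

Max total: $629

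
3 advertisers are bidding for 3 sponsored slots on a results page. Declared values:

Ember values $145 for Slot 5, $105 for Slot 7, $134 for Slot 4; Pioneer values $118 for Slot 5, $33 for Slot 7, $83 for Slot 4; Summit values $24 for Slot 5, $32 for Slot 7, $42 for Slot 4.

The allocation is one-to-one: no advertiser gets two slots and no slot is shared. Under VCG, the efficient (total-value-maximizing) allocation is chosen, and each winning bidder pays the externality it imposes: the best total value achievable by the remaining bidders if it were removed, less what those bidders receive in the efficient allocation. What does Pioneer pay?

Pioneer pays $21.

Efficient allocation: Ember→Slot 4 ($134), Pioneer→Slot 5 ($118), Summit→Slot 7 ($32); total welfare W = $284.
Pioneer receives Slot 5 at value $118, so the others get W − 118 = $166.
Without Pioneer: best allocation of the remaining 2 bidders over all 3 slots is Ember→Slot 5 ($145), Summit→Slot 4 ($42), total $187.
VCG payment = (others' best without Pioneer) − (others' welfare with Pioneer) = 187 − 166 = $21.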